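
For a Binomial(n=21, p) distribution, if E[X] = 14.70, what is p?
p = 0.7

For a Binomial(n, p) distribution:
E[X] = n × p

Given n = 21 and E[X] = 14.70:
14.70 = 21 × p
p = 14.70 / 21 = 0.7

Verification: Binomial(21, 0.7) has E[X] = 14.70 ✓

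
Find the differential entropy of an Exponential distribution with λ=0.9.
1.1054 nats

We have X ~ Exponential(λ=0.9).

The differential entropy measures the uncertainty or information content of the distribution.

For an Exponential distribution with λ=0.9:
h(X) = 1.1054 nats

(In bits, this would be 1.5947 bits.)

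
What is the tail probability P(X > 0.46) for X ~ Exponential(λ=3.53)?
0.197148

We have X ~ Exponential(λ=3.53).

P(X > 0.46) = 1 - P(X ≤ 0.46)
                = 1 - F(0.46)
                = 1 - 0.802852
                = 0.197148

So there's approximately a 19.7% chance that X exceeds 0.46.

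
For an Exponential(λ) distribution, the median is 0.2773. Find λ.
λ = 2.4996

For X ~ Exponential(λ), the CDF is F(x) = 1 - e^(-λx).
The median m satisfies F(m) = 0.5:
1 - e^(-λm) = 0.5
e^(-λm) = 0.5
λm = ln(2)
m = ln(2) / λ

Given m = 0.2773:
λ = ln(2) / 0.2773 = 0.693147 / 0.2773 = 2.4996

Verification: ln(2) / 2.4996 = 0.2773 ✓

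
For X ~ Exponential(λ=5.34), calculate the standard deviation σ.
0.1873

We have X ~ Exponential(λ=5.34).

For an Exponential distribution with λ=5.34:
σ = √Var(X) = 0.1873

The standard deviation is the square root of the variance.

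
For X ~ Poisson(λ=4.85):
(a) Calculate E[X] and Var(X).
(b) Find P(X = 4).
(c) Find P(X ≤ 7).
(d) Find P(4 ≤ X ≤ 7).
(a) E[X] = 4.8500, Var(X) = 4.8500
(b) P(X = 4) = 0.180479
(c) P(X ≤ 7) = 0.881818
(d) P(4 ≤ X ≤ 7) = 0.595102

We have X ~ Poisson(λ=4.85).

(a) Moments:
E[X] = 4.8500
Var(X) = 4.8500
σ = √Var(X) = 2.2023

(b) Point probability using PMF:
P(X = 4) = 0.180479

(c) Cumulative probability using CDF:
P(X ≤ 7) = F(7) = 0.881818

(d) Range probability:
P(4 ≤ X ≤ 7) = P(X ≤ 7) - P(X ≤ 3)
                   = F(7) - F(3)
                   = 0.881818 - 0.286716
                   = 0.595102

This means approximately 59.5% of outcomes fall in the interval [4, 7].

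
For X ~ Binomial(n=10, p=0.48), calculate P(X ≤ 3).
0.206652

We have X ~ Binomial(n=10, p=0.48).

The CDF gives us P(X ≤ k).

Using the CDF:
P(X ≤ 3) = 0.206652

This means there's approximately a 20.7% chance that X is at most 3.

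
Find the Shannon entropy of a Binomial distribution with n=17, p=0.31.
2.0601 nats

We have X ~ Binomial(n=17, p=0.31).

The Shannon entropy measures the uncertainty or information content of the distribution.

For a Binomial distribution with n=17, p=0.31:
H(X) = 2.0601 nats

(In bits, this would be 2.9721 bits.)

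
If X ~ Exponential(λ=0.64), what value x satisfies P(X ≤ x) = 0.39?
0.7723

We have X ~ Exponential(λ=0.64).

We want to find x such that P(X ≤ x) = 0.39.

This is the 39th percentile, which means 39% of values fall below this point.

Using the inverse CDF (quantile function):
x = F⁻¹(0.39) = 0.7723

Verification: P(X ≤ 0.7723) = 0.39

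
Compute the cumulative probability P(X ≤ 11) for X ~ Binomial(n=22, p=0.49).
0.620677

We have X ~ Binomial(n=22, p=0.49).

The CDF gives us P(X ≤ k).

Using the CDF:
P(X ≤ 11) = 0.620677

This means there's approximately a 62.1% chance that X is at most 11.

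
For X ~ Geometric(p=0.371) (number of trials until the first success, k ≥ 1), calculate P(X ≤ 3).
0.751142

We have X ~ Geometric(p=0.371) (number of trials until the first success, k ≥ 1).

The CDF gives us P(X ≤ k).

Using the CDF:
P(X ≤ 3) = 0.751142

This means there's approximately a 75.1% chance that X is at most 3.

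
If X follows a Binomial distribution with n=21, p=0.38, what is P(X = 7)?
0.164996

We have X ~ Binomial(n=21, p=0.38).

For a Binomial distribution, the PMF gives us the probability of each outcome.

Using the PMF formula:
P(X = 7) = 0.164996

Rounded to 4 decimal places: 0.1650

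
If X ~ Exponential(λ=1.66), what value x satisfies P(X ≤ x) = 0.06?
0.0373

We have X ~ Exponential(λ=1.66).

We want to find x such that P(X ≤ x) = 0.06.

This is the 6th percentile, which means 6% of values fall below this point.

Using the inverse CDF (quantile function):
x = F⁻¹(0.06) = 0.0373

Verification: P(X ≤ 0.0373) = 0.06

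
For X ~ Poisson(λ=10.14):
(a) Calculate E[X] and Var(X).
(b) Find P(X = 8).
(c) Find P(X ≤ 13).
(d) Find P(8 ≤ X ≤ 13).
(a) E[X] = 10.1400, Var(X) = 10.1400
(b) P(X = 8) = 0.109405
(c) P(X ≤ 13) = 0.854044
(d) P(8 ≤ X ≤ 13) = 0.646171

We have X ~ Poisson(λ=10.14).

(a) Moments:
E[X] = 10.1400
Var(X) = 10.1400
σ = √Var(X) = 3.1843

(b) Point probability using PMF:
P(X = 8) = 0.109405

(c) Cumulative probability using CDF:
P(X ≤ 13) = F(13) = 0.854044

(d) Range probability:
P(8 ≤ X ≤ 13) = P(X ≤ 13) - P(X ≤ 7)
                   = F(13) - F(7)
                   = 0.854044 - 0.207873
                   = 0.646171

This means approximately 64.6% of outcomes fall in the interval [8, 13].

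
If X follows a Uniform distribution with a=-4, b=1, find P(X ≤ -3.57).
0.086000

We have X ~ Uniform(a=-4, b=1).

The CDF gives us P(X ≤ k).

Using the CDF:
P(X ≤ -3.57) = 0.086000

This means there's approximately a 8.6% chance that X is at most -3.57.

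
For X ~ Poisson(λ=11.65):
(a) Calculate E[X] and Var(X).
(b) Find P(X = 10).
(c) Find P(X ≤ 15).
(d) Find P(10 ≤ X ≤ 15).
(a) E[X] = 11.6500, Var(X) = 11.6500
(b) P(X = 10) = 0.110654
(c) P(X ≤ 15) = 0.868625
(d) P(10 ≤ X ≤ 15) = 0.594319

We have X ~ Poisson(λ=11.65).

(a) Moments:
E[X] = 11.6500
Var(X) = 11.6500
σ = √Var(X) = 3.4132

(b) Point probability using PMF:
P(X = 10) = 0.110654

(c) Cumulative probability using CDF:
P(X ≤ 15) = F(15) = 0.868625

(d) Range probability:
P(10 ≤ X ≤ 15) = P(X ≤ 15) - P(X ≤ 9)
                   = F(15) - F(9)
                   = 0.868625 - 0.274305
                   = 0.594319

This means approximately 59.4% of outcomes fall in the interval [10, 15].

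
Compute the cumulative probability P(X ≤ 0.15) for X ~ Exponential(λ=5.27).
0.546382

We have X ~ Exponential(λ=5.27).

The CDF gives us P(X ≤ k).

Using the CDF:
P(X ≤ 0.15) = 0.546382

This means there's approximately a 54.6% chance that X is at most 0.15.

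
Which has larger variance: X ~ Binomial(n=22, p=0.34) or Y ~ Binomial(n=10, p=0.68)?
X has larger variance (4.9368 > 2.1760)

Compute the variance for each distribution:

X ~ Binomial(n=22, p=0.34):
Var(X) = 4.9368

Y ~ Binomial(n=10, p=0.68):
Var(Y) = 2.1760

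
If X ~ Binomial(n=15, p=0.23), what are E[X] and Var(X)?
E[X] = 3.4500, Var(X) = 2.6565

We have X ~ Binomial(n=15, p=0.23).

For a Binomial distribution with n=15, p=0.23:

Expected value:
E[X] = 3.4500

Variance:
Var(X) = 2.6565

Standard deviation:
σ = √Var(X) = 1.6299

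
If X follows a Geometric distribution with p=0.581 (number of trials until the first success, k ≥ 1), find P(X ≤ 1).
0.581000

We have X ~ Geometric(p=0.581) (number of trials until the first success, k ≥ 1).

The CDF gives us P(X ≤ k).

Using the CDF:
P(X ≤ 1) = 0.581000

This means there's approximately a 58.1% chance that X is at most 1.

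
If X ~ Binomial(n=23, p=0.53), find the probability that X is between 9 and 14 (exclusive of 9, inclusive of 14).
0.701970

We have X ~ Binomial(n=23, p=0.53).

To find P(9 < X ≤ 14), we use:
P(9 < X ≤ 14) = P(X ≤ 14) - P(X ≤ 9)
                 = F(14) - F(9)
                 = 0.832554 - 0.130584
                 = 0.701970

So there's approximately a 70.2% chance that X falls in this range.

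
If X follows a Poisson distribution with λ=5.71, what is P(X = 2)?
0.054003

We have X ~ Poisson(λ=5.71).

For a Poisson distribution, the PMF gives us the probability of each outcome.

Using the PMF formula:
P(X = 2) = 0.054003

Rounded to 4 decimal places: 0.0540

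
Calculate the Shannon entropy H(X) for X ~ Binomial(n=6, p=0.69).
1.5223 nats

We have X ~ Binomial(n=6, p=0.69).

The Shannon entropy measures the uncertainty or information content of the distribution.

For a Binomial distribution with n=6, p=0.69:
H(X) = 1.5223 nats

(In bits, this would be 2.1962 bits.)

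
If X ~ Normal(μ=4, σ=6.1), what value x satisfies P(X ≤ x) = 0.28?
0.4447

We have X ~ Normal(μ=4, σ=6.1).

We want to find x such that P(X ≤ x) = 0.28.

This is the 28th percentile, which means 28% of values fall below this point.

Using the inverse CDF (quantile function):
x = F⁻¹(0.28) = 0.4447

Verification: P(X ≤ 0.4447) = 0.28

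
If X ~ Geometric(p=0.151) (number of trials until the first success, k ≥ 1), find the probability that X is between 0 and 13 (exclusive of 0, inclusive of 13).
0.880931

We have X ~ Geometric(p=0.151) (number of trials until the first success, k ≥ 1).

To find P(0 < X ≤ 13), we use:
P(0 < X ≤ 13) = P(X ≤ 13) - P(X ≤ 0)
                 = F(13) - F(0)
                 = 0.880931 - 0.000000
                 = 0.880931

So there's approximately a 88.1% chance that X falls in this range.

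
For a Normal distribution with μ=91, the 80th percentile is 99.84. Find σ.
σ = 10.5035

For X ~ Normal(μ, σ), the p-th percentile satisfies x = μ + z_p × σ,
where z_p = Φ⁻¹(p) is the standard normal quantile.

Step 1: z_{0.8} = Φ⁻¹(0.8) = 0.8416

Step 2: Solve for σ:
99.84 = 91 + 0.8416 × σ
σ = (99.84 - 91) / 0.8416
σ = 8.84 / 0.8416
σ = 10.5035

Verification: μ + z × σ = 91 + 0.8416 × 10.5035 = 99.84 ✓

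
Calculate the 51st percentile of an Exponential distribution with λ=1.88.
0.3794

We have X ~ Exponential(λ=1.88).

We want to find x such that P(X ≤ x) = 0.51.

This is the 51st percentile, which means 51% of values fall below this point.

Using the inverse CDF (quantile function):
x = F⁻¹(0.51) = 0.3794

Verification: P(X ≤ 0.3794) = 0.51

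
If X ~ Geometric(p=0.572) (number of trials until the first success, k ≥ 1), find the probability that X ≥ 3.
0.183184

We have X ~ Geometric(p=0.572) (number of trials until the first success, k ≥ 1).

For discrete distributions, P(X ≥ 3) = 1 - P(X ≤ 2).

P(X ≤ 2) = 0.816816
P(X ≥ 3) = 1 - 0.816816 = 0.183184

So there's approximately a 18.3% chance that X is at least 3.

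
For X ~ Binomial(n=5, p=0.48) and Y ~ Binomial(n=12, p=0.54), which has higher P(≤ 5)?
X has higher probability (P(X ≤ 5) = 1.0000 > P(Y ≤ 5) = 0.2843)

Compute P(≤ 5) for each distribution:

X ~ Binomial(n=5, p=0.48):
P(X ≤ 5) = 1.0000

Y ~ Binomial(n=12, p=0.54):
P(Y ≤ 5) = 0.2843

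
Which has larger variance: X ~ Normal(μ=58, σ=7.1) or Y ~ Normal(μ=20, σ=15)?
Y has larger variance (225.0000 > 50.4100)

Compute the variance for each distribution:

X ~ Normal(μ=58, σ=7.1):
Var(X) = 50.4100

Y ~ Normal(μ=20, σ=15):
Var(Y) = 225.0000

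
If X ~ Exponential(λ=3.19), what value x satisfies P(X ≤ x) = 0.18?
0.0622

We have X ~ Exponential(λ=3.19).

We want to find x such that P(X ≤ x) = 0.18.

This is the 18th percentile, which means 18% of values fall below this point.

Using the inverse CDF (quantile function):
x = F⁻¹(0.18) = 0.0622

Verification: P(X ≤ 0.0622) = 0.18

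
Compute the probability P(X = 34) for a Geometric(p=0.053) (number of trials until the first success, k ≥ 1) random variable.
0.008787

We have X ~ Geometric(p=0.053) (number of trials until the first success, k ≥ 1).

For a Geometric distribution, the PMF gives us the probability of each outcome.

Using the PMF formula:
P(X = 34) = 0.008787

Rounded to 4 decimal places: 0.0088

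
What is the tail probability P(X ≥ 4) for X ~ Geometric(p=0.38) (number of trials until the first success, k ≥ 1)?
0.238328

We have X ~ Geometric(p=0.38) (number of trials until the first success, k ≥ 1).

For discrete distributions, P(X ≥ 4) = 1 - P(X ≤ 3).

P(X ≤ 3) = 0.761672
P(X ≥ 4) = 1 - 0.761672 = 0.238328

So there's approximately a 23.8% chance that X is at least 4.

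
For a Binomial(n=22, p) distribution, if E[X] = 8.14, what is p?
p = 0.37

For a Binomial(n, p) distribution:
E[X] = n × p

Given n = 22 and E[X] = 8.14:
8.14 = 22 × p
p = 8.14 / 22 = 0.37

Verification: Binomial(22, 0.37) has E[X] = 8.14 ✓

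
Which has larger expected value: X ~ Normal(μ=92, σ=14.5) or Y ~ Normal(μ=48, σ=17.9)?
X has larger mean (92.0000 > 48.0000)

Compute the expected value for each distribution:

X ~ Normal(μ=92, σ=14.5):
E[X] = 92.0000

Y ~ Normal(μ=48, σ=17.9):
E[Y] = 48.0000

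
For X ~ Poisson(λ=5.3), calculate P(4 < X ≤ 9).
0.566425

We have X ~ Poisson(λ=5.3).

To find P(4 < X ≤ 9), we use:
P(4 < X ≤ 9) = P(X ≤ 9) - P(X ≤ 4)
                 = F(9) - F(4)
                 = 0.955944 - 0.389518
                 = 0.566425

So there's approximately a 56.6% chance that X falls in this range.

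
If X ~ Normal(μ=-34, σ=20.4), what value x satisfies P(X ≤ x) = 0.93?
-3.8939

We have X ~ Normal(μ=-34, σ=20.4).

We want to find x such that P(X ≤ x) = 0.93.

This is the 93rd percentile, which means 93% of values fall below this point.

Using the inverse CDF (quantile function):
x = F⁻¹(0.93) = -3.8939

Verification: P(X ≤ -3.8939) = 0.93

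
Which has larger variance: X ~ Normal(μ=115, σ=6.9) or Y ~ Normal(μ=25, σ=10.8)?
Y has larger variance (116.6400 > 47.6100)

Compute the variance for each distribution:

X ~ Normal(μ=115, σ=6.9):
Var(X) = 47.6100

Y ~ Normal(μ=25, σ=10.8):
Var(Y) = 116.6400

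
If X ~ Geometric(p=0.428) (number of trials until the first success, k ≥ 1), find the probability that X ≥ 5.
0.107049

We have X ~ Geometric(p=0.428) (number of trials until the first success, k ≥ 1).

For discrete distributions, P(X ≥ 5) = 1 - P(X ≤ 4).

P(X ≤ 4) = 0.892951
P(X ≥ 5) = 1 - 0.892951 = 0.107049

So there's approximately a 10.7% chance that X is at least 5.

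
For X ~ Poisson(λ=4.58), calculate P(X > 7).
0.093322

We have X ~ Poisson(λ=4.58).

P(X > 7) = 1 - P(X ≤ 7)
                = 1 - F(7)
                = 1 - 0.906678
                = 0.093322

So there's approximately a 9.3% chance that X exceeds 7.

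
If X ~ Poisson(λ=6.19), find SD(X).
2.4880

We have X ~ Poisson(λ=6.19).

For a Poisson distribution with λ=6.19:
σ = √Var(X) = 2.4880

The standard deviation is the square root of the variance.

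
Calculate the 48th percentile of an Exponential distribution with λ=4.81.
0.1360

We have X ~ Exponential(λ=4.81).

We want to find x such that P(X ≤ x) = 0.48.

This is the 48th percentile, which means 48% of values fall below this point.

Using the inverse CDF (quantile function):
x = F⁻¹(0.48) = 0.1360

Verification: P(X ≤ 0.1360) = 0.48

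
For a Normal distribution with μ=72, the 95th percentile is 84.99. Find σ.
σ = 7.8974

For X ~ Normal(μ, σ), the p-th percentile satisfies x = μ + z_p × σ,
where z_p = Φ⁻¹(p) is the standard normal quantile.

Step 1: z_{0.95} = Φ⁻¹(0.95) = 1.6449

Step 2: Solve for σ:
84.99 = 72 + 1.6449 × σ
σ = (84.99 - 72) / 1.6449
σ = 12.99 / 1.6449
σ = 7.8974

Verification: μ + z × σ = 72 + 1.6449 × 7.8974 = 84.99 ✓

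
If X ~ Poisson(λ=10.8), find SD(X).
3.2863

We have X ~ Poisson(λ=10.8).

For a Poisson distribution with λ=10.8:
σ = √Var(X) = 3.2863

The standard deviation is the square root of the variance.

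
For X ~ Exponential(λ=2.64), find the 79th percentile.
0.5912

We have X ~ Exponential(λ=2.64).

We want to find x such that P(X ≤ x) = 0.79.

This is the 79th percentile, which means 79% of values fall below this point.

Using the inverse CDF (quantile function):
x = F⁻¹(0.79) = 0.5912

Verification: P(X ≤ 0.5912) = 0.79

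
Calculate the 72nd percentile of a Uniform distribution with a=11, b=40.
31.8800

We have X ~ Uniform(a=11, b=40).

We want to find x such that P(X ≤ x) = 0.72.

This is the 72nd percentile, which means 72% of values fall below this point.

Using the inverse CDF (quantile function):
x = F⁻¹(0.72) = 31.8800

Verification: P(X ≤ 31.8800) = 0.72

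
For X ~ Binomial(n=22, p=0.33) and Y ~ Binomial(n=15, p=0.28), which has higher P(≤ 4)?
Y has higher probability (P(Y ≤ 4) = 0.5846 > P(X ≤ 4) = 0.1018)

Compute P(≤ 4) for each distribution:

X ~ Binomial(n=22, p=0.33):
P(X ≤ 4) = 0.1018

Y ~ Binomial(n=15, p=0.28):
P(Y ≤ 4) = 0.5846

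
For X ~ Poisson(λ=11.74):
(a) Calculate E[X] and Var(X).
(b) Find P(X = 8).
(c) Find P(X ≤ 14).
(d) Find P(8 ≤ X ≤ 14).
(a) E[X] = 11.7400, Var(X) = 11.7400
(b) P(X = 8) = 0.071319
(c) P(X ≤ 14) = 0.795024
(d) P(8 ≤ X ≤ 14) = 0.693531

We have X ~ Poisson(λ=11.74).

(a) Moments:
E[X] = 11.7400
Var(X) = 11.7400
σ = √Var(X) = 3.4264

(b) Point probability using PMF:
P(X = 8) = 0.071319

(c) Cumulative probability using CDF:
P(X ≤ 14) = F(14) = 0.795024

(d) Range probability:
P(8 ≤ X ≤ 14) = P(X ≤ 14) - P(X ≤ 7)
                   = F(14) - F(7)
                   = 0.795024 - 0.101493
                   = 0.693531

This means approximately 69.4% of outcomes fall in the interval [8, 14].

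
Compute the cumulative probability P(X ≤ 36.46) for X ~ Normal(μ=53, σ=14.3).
0.123709

We have X ~ Normal(μ=53, σ=14.3).

The CDF gives us P(X ≤ k).

Using the CDF:
P(X ≤ 36.46) = 0.123709

This means there's approximately a 12.4% chance that X is at most 36.46.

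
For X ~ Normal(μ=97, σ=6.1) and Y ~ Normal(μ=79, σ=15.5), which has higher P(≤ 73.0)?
Y has higher probability (P(Y ≤ 73.0) = 0.3493 > P(X ≤ 73.0) = 0.0000)

Compute P(≤ 73.0) for each distribution:

X ~ Normal(μ=97, σ=6.1):
P(X ≤ 73.0) = 0.0000

Y ~ Normal(μ=79, σ=15.5):
P(Y ≤ 73.0) = 0.3493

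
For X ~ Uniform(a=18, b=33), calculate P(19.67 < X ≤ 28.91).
0.616000

We have X ~ Uniform(a=18, b=33).

To find P(19.67 < X ≤ 28.91), we use:
P(19.67 < X ≤ 28.91) = P(X ≤ 28.91) - P(X ≤ 19.67)
                 = F(28.91) - F(19.67)
                 = 0.727333 - 0.111333
                 = 0.616000

So there's approximately a 61.6% chance that X falls in this range.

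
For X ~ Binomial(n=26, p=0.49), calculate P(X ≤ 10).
0.190062

We have X ~ Binomial(n=26, p=0.49).

The CDF gives us P(X ≤ k).

Using the CDF:
P(X ≤ 10) = 0.190062

This means there's approximately a 19.0% chance that X is at most 10.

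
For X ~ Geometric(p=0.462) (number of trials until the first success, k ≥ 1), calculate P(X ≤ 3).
0.844279

We have X ~ Geometric(p=0.462) (number of trials until the first success, k ≥ 1).

The CDF gives us P(X ≤ k).

Using the CDF:
P(X ≤ 3) = 0.844279

This means there's approximately a 84.4% chance that X is at most 3.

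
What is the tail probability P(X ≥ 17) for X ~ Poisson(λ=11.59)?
0.080548

We have X ~ Poisson(λ=11.59).

For discrete distributions, P(X ≥ 17) = 1 - P(X ≤ 16).

P(X ≤ 16) = 0.919452
P(X ≥ 17) = 1 - 0.919452 = 0.080548

So there's approximately a 8.1% chance that X is at least 17.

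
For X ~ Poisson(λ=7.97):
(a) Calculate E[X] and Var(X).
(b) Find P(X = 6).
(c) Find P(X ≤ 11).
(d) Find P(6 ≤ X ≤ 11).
(a) E[X] = 7.9700, Var(X) = 7.9700
(b) P(X = 6) = 0.123052
(c) P(X ≤ 11) = 0.890230
(d) P(6 ≤ X ≤ 11) = 0.696230

We have X ~ Poisson(λ=7.97).

(a) Moments:
E[X] = 7.9700
Var(X) = 7.9700
σ = √Var(X) = 2.8231

(b) Point probability using PMF:
P(X = 6) = 0.123052

(c) Cumulative probability using CDF:
P(X ≤ 11) = F(11) = 0.890230

(d) Range probability:
P(6 ≤ X ≤ 11) = P(X ≤ 11) - P(X ≤ 5)
                   = F(11) - F(5)
                   = 0.890230 - 0.194000
                   = 0.696230

This means approximately 69.6% of outcomes fall in the interval [6, 11].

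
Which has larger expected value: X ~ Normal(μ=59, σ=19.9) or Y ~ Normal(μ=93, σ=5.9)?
Y has larger mean (93.0000 > 59.0000)

Compute the expected value for each distribution:

X ~ Normal(μ=59, σ=19.9):
E[X] = 59.0000

Y ~ Normal(μ=93, σ=5.9):
E[Y] = 93.0000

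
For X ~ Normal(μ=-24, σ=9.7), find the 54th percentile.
-23.0258

We have X ~ Normal(μ=-24, σ=9.7).

We want to find x such that P(X ≤ x) = 0.54.

This is the 54th percentile, which means 54% of values fall below this point.

Using the inverse CDF (quantile function):
x = F⁻¹(0.54) = -23.0258

Verification: P(X ≤ -23.0258) = 0.54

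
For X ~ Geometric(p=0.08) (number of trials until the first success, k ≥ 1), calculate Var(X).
143.7500

We have X ~ Geometric(p=0.08) (number of trials until the first success, k ≥ 1).

For a Geometric distribution with p=0.08 (number of trials until the first success, k ≥ 1):
Var(X) = 143.7500

The variance measures the spread of the distribution around the mean.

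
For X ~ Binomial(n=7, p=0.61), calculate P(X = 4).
0.287463

We have X ~ Binomial(n=7, p=0.61).

For a Binomial distribution, the PMF gives us the probability of each outcome.

Using the PMF formula:
P(X = 4) = 0.287463

Rounded to 4 decimal places: 0.2875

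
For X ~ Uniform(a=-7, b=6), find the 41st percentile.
-1.6700

We have X ~ Uniform(a=-7, b=6).

We want to find x such that P(X ≤ x) = 0.41.

This is the 41st percentile, which means 41% of values fall below this point.

Using the inverse CDF (quantile function):
x = F⁻¹(0.41) = -1.6700

Verification: P(X ≤ -1.6700) = 0.41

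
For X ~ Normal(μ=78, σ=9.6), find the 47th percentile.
77.2774

We have X ~ Normal(μ=78, σ=9.6).

We want to find x such that P(X ≤ x) = 0.47.

This is the 47th percentile, which means 47% of values fall below this point.

Using the inverse CDF (quantile function):
x = F⁻¹(0.47) = 77.2774

Verification: P(X ≤ 77.2774) = 0.47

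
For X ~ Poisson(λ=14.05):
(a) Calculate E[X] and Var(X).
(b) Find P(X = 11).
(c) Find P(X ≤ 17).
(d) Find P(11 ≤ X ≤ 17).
(a) E[X] = 14.0500, Var(X) = 14.0500
(b) P(X = 11) = 0.083454
(c) P(X ≤ 17) = 0.823617
(d) P(11 ≤ X ≤ 17) = 0.651227

We have X ~ Poisson(λ=14.05).

(a) Moments:
E[X] = 14.0500
Var(X) = 14.0500
σ = √Var(X) = 3.7483

(b) Point probability using PMF:
P(X = 11) = 0.083454

(c) Cumulative probability using CDF:
P(X ≤ 17) = F(17) = 0.823617

(d) Range probability:
P(11 ≤ X ≤ 17) = P(X ≤ 17) - P(X ≤ 10)
                   = F(17) - F(10)
                   = 0.823617 - 0.172391
                   = 0.651227

This means approximately 65.1% of outcomes fall in the interval [11, 17].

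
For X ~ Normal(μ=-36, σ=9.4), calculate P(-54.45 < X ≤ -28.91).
0.749815

We have X ~ Normal(μ=-36, σ=9.4).

To find P(-54.45 < X ≤ -28.91), we use:
P(-54.45 < X ≤ -28.91) = P(X ≤ -28.91) - P(X ≤ -54.45)
                 = F(-28.91) - F(-54.45)
                 = 0.774652 - 0.024837
                 = 0.749815

So there's approximately a 75.0% chance that X falls in this range.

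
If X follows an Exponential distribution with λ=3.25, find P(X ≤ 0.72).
0.903672

We have X ~ Exponential(λ=3.25).

The CDF gives us P(X ≤ k).

Using the CDF:
P(X ≤ 0.72) = 0.903672

This means there's approximately a 90.4% chance that X is at most 0.72.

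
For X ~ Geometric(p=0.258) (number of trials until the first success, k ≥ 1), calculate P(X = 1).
0.258000

We have X ~ Geometric(p=0.258) (number of trials until the first success, k ≥ 1).

For a Geometric distribution, the PMF gives us the probability of each outcome.

Using the PMF formula:
P(X = 1) = 0.258000

Rounded to 4 decimal places: 0.2580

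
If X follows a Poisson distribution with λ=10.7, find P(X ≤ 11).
0.615031

We have X ~ Poisson(λ=10.7).

The CDF gives us P(X ≤ k).

Using the CDF:
P(X ≤ 11) = 0.615031

This means there's approximately a 61.5% chance that X is at most 11.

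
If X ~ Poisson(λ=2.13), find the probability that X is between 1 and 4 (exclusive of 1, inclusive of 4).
0.562896

We have X ~ Poisson(λ=2.13).

To find P(1 < X ≤ 4), we use:
P(1 < X ≤ 4) = P(X ≤ 4) - P(X ≤ 1)
                 = F(4) - F(1)
                 = 0.934857 - 0.371961
                 = 0.562896

So there's approximately a 56.3% chance that X falls in this range.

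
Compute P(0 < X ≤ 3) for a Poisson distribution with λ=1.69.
0.723781

We have X ~ Poisson(λ=1.69).

To find P(0 < X ≤ 3), we use:
P(0 < X ≤ 3) = P(X ≤ 3) - P(X ≤ 0)
                 = F(3) - F(0)
                 = 0.908301 - 0.184520
                 = 0.723781

So there's approximately a 72.4% chance that X falls in this range.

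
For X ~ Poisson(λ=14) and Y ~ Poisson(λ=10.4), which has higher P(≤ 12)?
Y has higher probability (P(Y ≤ 12) = 0.7522 > P(X ≤ 12) = 0.3585)

Compute P(≤ 12) for each distribution:

X ~ Poisson(λ=14):
P(X ≤ 12) = 0.3585

Y ~ Poisson(λ=10.4):
P(Y ≤ 12) = 0.7522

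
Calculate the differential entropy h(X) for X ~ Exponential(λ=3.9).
-0.3610 nats

We have X ~ Exponential(λ=3.9).

The differential entropy measures the uncertainty or information content of the distribution.

For an Exponential distribution with λ=3.9:
h(X) = -0.3610 nats

(In bits, this would be -0.5208 bits.)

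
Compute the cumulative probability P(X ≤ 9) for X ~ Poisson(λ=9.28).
0.550569

We have X ~ Poisson(λ=9.28).

The CDF gives us P(X ≤ k).

Using the CDF:
P(X ≤ 9) = 0.550569

This means there's approximately a 55.1% chance that X is at most 9.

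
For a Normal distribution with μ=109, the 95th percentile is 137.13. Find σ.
σ = 17.1018

For X ~ Normal(μ, σ), the p-th percentile satisfies x = μ + z_p × σ,
where z_p = Φ⁻¹(p) is the standard normal quantile.

Step 1: z_{0.95} = Φ⁻¹(0.95) = 1.6449

Step 2: Solve for σ:
137.13 = 109 + 1.6449 × σ
σ = (137.13 - 109) / 1.6449
σ = 28.13 / 1.6449
σ = 17.1018

Verification: μ + z × σ = 109 + 1.6449 × 17.1018 = 137.13 ✓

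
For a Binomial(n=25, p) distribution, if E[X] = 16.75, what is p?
p = 0.67

For a Binomial(n, p) distribution:
E[X] = n × p

Given n = 25 and E[X] = 16.75:
16.75 = 25 × p
p = 16.75 / 25 = 0.67

Verification: Binomial(25, 0.67) has E[X] = 16.75 ✓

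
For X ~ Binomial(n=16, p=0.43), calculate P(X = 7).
0.197505

We have X ~ Binomial(n=16, p=0.43).

For a Binomial distribution, the PMF gives us the probability of each outcome.

Using the PMF formula:
P(X = 7) = 0.197505

Rounded to 4 decimal places: 0.1975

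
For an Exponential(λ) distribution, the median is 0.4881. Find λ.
λ = 1.4201

For X ~ Exponential(λ), the CDF is F(x) = 1 - e^(-λx).
The median m satisfies F(m) = 0.5:
1 - e^(-λm) = 0.5
e^(-λm) = 0.5
λm = ln(2)
m = ln(2) / λ

Given m = 0.4881:
λ = ln(2) / 0.4881 = 0.693147 / 0.4881 = 1.4201

Verification: ln(2) / 1.4201 = 0.4881 ✓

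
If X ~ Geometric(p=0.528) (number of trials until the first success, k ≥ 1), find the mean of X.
1.8939

We have X ~ Geometric(p=0.528) (number of trials until the first success, k ≥ 1).

For a Geometric distribution with p=0.528 (number of trials until the first success, k ≥ 1):
E[X] = 1.8939

This is the expected (average) value of X.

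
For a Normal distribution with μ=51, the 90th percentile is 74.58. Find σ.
σ = 18.3996

For X ~ Normal(μ, σ), the p-th percentile satisfies x = μ + z_p × σ,
where z_p = Φ⁻¹(p) is the standard normal quantile.

Step 1: z_{0.9} = Φ⁻¹(0.9) = 1.2816

Step 2: Solve for σ:
74.58 = 51 + 1.2816 × σ
σ = (74.58 - 51) / 1.2816
σ = 23.58 / 1.2816
σ = 18.3996

Verification: μ + z × σ = 51 + 1.2816 × 18.3996 = 74.58 ✓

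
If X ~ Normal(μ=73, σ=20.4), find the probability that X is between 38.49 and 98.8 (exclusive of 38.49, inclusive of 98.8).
0.851657

We have X ~ Normal(μ=73, σ=20.4).

To find P(38.49 < X ≤ 98.8), we use:
P(38.49 < X ≤ 98.8) = P(X ≤ 98.8) - P(X ≤ 38.49)
                 = F(98.8) - F(38.49)
                 = 0.897012 - 0.045355
                 = 0.851657

So there's approximately a 85.2% chance that X falls in this range.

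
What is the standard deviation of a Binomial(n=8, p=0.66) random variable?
1.3399

We have X ~ Binomial(n=8, p=0.66).

For a Binomial distribution with n=8, p=0.66:
σ = √Var(X) = 1.3399

The standard deviation is the square root of the variance.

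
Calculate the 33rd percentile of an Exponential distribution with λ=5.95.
0.0673

We have X ~ Exponential(λ=5.95).

We want to find x such that P(X ≤ x) = 0.33.

This is the 33rd percentile, which means 33% of values fall below this point.

Using the inverse CDF (quantile function):
x = F⁻¹(0.33) = 0.0673

Verification: P(X ≤ 0.0673) = 0.33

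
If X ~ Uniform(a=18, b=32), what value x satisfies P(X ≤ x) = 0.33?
22.6200

We have X ~ Uniform(a=18, b=32).

We want to find x such that P(X ≤ x) = 0.33.

This is the 33rd percentile, which means 33% of values fall below this point.

Using the inverse CDF (quantile function):
x = F⁻¹(0.33) = 22.6200

Verification: P(X ≤ 22.6200) = 0.33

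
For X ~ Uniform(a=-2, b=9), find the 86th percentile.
7.4600

We have X ~ Uniform(a=-2, b=9).

We want to find x such that P(X ≤ x) = 0.86.

This is the 86th percentile, which means 86% of values fall below this point.

Using the inverse CDF (quantile function):
x = F⁻¹(0.86) = 7.4600

Verification: P(X ≤ 7.4600) = 0.86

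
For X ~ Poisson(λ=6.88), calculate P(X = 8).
0.128009

We have X ~ Poisson(λ=6.88).

For a Poisson distribution, the PMF gives us the probability of each outcome.

Using the PMF formula:
P(X = 8) = 0.128009

Rounded to 4 decimal places: 0.1280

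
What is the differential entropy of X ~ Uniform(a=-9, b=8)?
2.8332 nats

We have X ~ Uniform(a=-9, b=8).

The differential entropy measures the uncertainty or information content of the distribution.

For a Uniform distribution with a=-9, b=8:
h(X) = 2.8332 nats

(In bits, this would be 4.0875 bits.)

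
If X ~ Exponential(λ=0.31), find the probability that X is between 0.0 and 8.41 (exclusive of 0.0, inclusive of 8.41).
0.926252

We have X ~ Exponential(λ=0.31).

To find P(0.0 < X ≤ 8.41), we use:
P(0.0 < X ≤ 8.41) = P(X ≤ 8.41) - P(X ≤ 0.0)
                 = F(8.41) - F(0.0)
                 = 0.926252 - 0.000000
                 = 0.926252

So there's approximately a 92.6% chance that X falls in this range.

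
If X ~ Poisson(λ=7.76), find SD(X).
2.7857

We have X ~ Poisson(λ=7.76).

For a Poisson distribution with λ=7.76:
σ = √Var(X) = 2.7857

The standard deviation is the square root of the variance.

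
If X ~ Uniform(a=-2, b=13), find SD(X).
4.3301

We have X ~ Uniform(a=-2, b=13).

For a Uniform distribution with a=-2, b=13:
σ = √Var(X) = 4.3301

The standard deviation is the square root of the variance.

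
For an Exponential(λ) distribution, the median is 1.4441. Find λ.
λ = 0.4800

For X ~ Exponential(λ), the CDF is F(x) = 1 - e^(-λx).
The median m satisfies F(m) = 0.5:
1 - e^(-λm) = 0.5
e^(-λm) = 0.5
λm = ln(2)
m = ln(2) / λ

Given m = 1.4441:
λ = ln(2) / 1.4441 = 0.693147 / 1.4441 = 0.4800

Verification: ln(2) / 0.4800 = 1.4441 ✓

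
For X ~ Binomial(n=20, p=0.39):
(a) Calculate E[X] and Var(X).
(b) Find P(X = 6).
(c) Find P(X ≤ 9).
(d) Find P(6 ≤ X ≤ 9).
(a) E[X] = 7.8000, Var(X) = 4.7580
(b) P(X = 6) = 0.134707
(c) P(X ≤ 9) = 0.783745
(d) P(6 ≤ X ≤ 9) = 0.638460

We have X ~ Binomial(n=20, p=0.39).

(a) Moments:
E[X] = 7.8000
Var(X) = 4.7580
σ = √Var(X) = 2.1813

(b) Point probability using PMF:
P(X = 6) = 0.134707

(c) Cumulative probability using CDF:
P(X ≤ 9) = F(9) = 0.783745

(d) Range probability:
P(6 ≤ X ≤ 9) = P(X ≤ 9) - P(X ≤ 5)
                   = F(9) - F(5)
                   = 0.783745 - 0.145285
                   = 0.638460

This means approximately 63.8% of outcomes fall in the interval [6, 9].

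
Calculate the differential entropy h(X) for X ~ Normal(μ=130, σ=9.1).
3.6272 nats

We have X ~ Normal(μ=130, σ=9.1).

The differential entropy measures the uncertainty or information content of the distribution.

For a Normal distribution with μ=130, σ=9.1:
h(X) = 3.6272 nats

(In bits, this would be 5.2330 bits.)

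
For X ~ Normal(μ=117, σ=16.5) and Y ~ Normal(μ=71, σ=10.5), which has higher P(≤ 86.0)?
Y has higher probability (P(Y ≤ 86.0) = 0.9234 > P(X ≤ 86.0) = 0.0301)

Compute P(≤ 86.0) for each distribution:

X ~ Normal(μ=117, σ=16.5):
P(X ≤ 86.0) = 0.0301

Y ~ Normal(μ=71, σ=10.5):
P(Y ≤ 86.0) = 0.9234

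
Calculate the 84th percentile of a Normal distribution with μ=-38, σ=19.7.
-18.4092

We have X ~ Normal(μ=-38, σ=19.7).

We want to find x such that P(X ≤ x) = 0.84.

This is the 84th percentile, which means 84% of values fall below this point.

Using the inverse CDF (quantile function):
x = F⁻¹(0.84) = -18.4092

Verification: P(X ≤ -18.4092) = 0.84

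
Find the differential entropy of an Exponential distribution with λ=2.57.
0.0561 nats

We have X ~ Exponential(λ=2.57).

The differential entropy measures the uncertainty or information content of the distribution.

For an Exponential distribution with λ=2.57:
h(X) = 0.0561 nats

(In bits, this would be 0.0809 bits.)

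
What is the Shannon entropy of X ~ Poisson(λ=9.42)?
2.5310 nats

We have X ~ Poisson(λ=9.42).

The Shannon entropy measures the uncertainty or information content of the distribution.

For a Poisson distribution with λ=9.42:
H(X) = 2.5310 nats

(In bits, this would be 3.6514 bits.)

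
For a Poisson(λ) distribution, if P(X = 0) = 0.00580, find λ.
λ = 5.1499

For a Poisson(λ) distribution, the PMF at 0 is:
P(X = 0) = λ^0 e^(-λ) / 0! = e^(-λ)

Given P(X = 0) = 0.00580:
e^(-λ) = 0.00580
-λ = ln(0.00580)
λ = -ln(0.00580) = 5.1499

Verification: e^(-5.1499) = 0.00580 ✓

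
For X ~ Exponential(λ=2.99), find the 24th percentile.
0.0918

We have X ~ Exponential(λ=2.99).

We want to find x such that P(X ≤ x) = 0.24.

This is the 24th percentile, which means 24% of values fall below this point.

Using the inverse CDF (quantile function):
x = F⁻¹(0.24) = 0.0918

Verification: P(X ≤ 0.0918) = 0.24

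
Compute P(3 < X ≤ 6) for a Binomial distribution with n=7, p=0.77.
0.785954

We have X ~ Binomial(n=7, p=0.77).

To find P(3 < X ≤ 6), we use:
P(3 < X ≤ 6) = P(X ≤ 6) - P(X ≤ 3)
                 = F(6) - F(3)
                 = 0.839515 - 0.053561
                 = 0.785954

So there's approximately a 78.6% chance that X falls in this range.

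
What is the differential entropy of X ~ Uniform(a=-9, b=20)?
3.3673 nats

We have X ~ Uniform(a=-9, b=20).

The differential entropy measures the uncertainty or information content of the distribution.

For a Uniform distribution with a=-9, b=20:
h(X) = 3.3673 nats

(In bits, this would be 4.8580 bits.)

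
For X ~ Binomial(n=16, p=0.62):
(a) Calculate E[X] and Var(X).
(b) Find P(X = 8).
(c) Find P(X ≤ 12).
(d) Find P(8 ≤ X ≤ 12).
(a) E[X] = 9.9200, Var(X) = 3.7696
(b) P(X = 8) = 0.122175
(c) P(X ≤ 12) = 0.911893
(d) P(8 ≤ X ≤ 12) = 0.804265

We have X ~ Binomial(n=16, p=0.62).

(a) Moments:
E[X] = 9.9200
Var(X) = 3.7696
σ = √Var(X) = 1.9415

(b) Point probability using PMF:
P(X = 8) = 0.122175

(c) Cumulative probability using CDF:
P(X ≤ 12) = F(12) = 0.911893

(d) Range probability:
P(8 ≤ X ≤ 12) = P(X ≤ 12) - P(X ≤ 7)
                   = F(12) - F(7)
                   = 0.911893 - 0.107628
                   = 0.804265

This means approximately 80.4% of outcomes fall in the interval [8, 12].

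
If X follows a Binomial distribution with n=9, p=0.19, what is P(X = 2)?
0.297307

We have X ~ Binomial(n=9, p=0.19).

For a Binomial distribution, the PMF gives us the probability of each outcome.

Using the PMF formula:
P(X = 2) = 0.297307

Rounded to 4 decimal places: 0.2973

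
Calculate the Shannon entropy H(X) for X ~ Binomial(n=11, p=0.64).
1.8794 nats

We have X ~ Binomial(n=11, p=0.64).

The Shannon entropy measures the uncertainty or information content of the distribution.

For a Binomial distribution with n=11, p=0.64:
H(X) = 1.8794 nats

(In bits, this would be 2.7114 bits.)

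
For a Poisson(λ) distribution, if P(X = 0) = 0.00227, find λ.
λ = 6.0880

For a Poisson(λ) distribution, the PMF at 0 is:
P(X = 0) = λ^0 e^(-λ) / 0! = e^(-λ)

Given P(X = 0) = 0.00227:
e^(-λ) = 0.00227
-λ = ln(0.00227)
λ = -ln(0.00227) = 6.0880

Verification: e^(-6.0880) = 0.00227 ✓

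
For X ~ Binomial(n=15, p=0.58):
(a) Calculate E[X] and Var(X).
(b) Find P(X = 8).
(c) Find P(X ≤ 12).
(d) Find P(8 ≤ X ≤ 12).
(a) E[X] = 8.7000, Var(X) = 3.6540
(b) P(X = 8) = 0.189984
(c) P(X ≤ 12) = 0.981077
(d) P(8 ≤ X ≤ 12) = 0.718101

We have X ~ Binomial(n=15, p=0.58).

(a) Moments:
E[X] = 8.7000
Var(X) = 3.6540
σ = √Var(X) = 1.9115

(b) Point probability using PMF:
P(X = 8) = 0.189984

(c) Cumulative probability using CDF:
P(X ≤ 12) = F(12) = 0.981077

(d) Range probability:
P(8 ≤ X ≤ 12) = P(X ≤ 12) - P(X ≤ 7)
                   = F(12) - F(7)
                   = 0.981077 - 0.262977
                   = 0.718101

This means approximately 71.8% of outcomes fall in the interval [8, 12].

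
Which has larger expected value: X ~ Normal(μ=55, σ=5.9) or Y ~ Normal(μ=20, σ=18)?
X has larger mean (55.0000 > 20.0000)

Compute the expected value for each distribution:

X ~ Normal(μ=55, σ=5.9):
E[X] = 55.0000

Y ~ Normal(μ=20, σ=18):
E[Y] = 20.0000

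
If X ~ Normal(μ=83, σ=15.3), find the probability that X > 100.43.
0.127307

We have X ~ Normal(μ=83, σ=15.3).

P(X > 100.43) = 1 - P(X ≤ 100.43)
                = 1 - F(100.43)
                = 1 - 0.872693
                = 0.127307

So there's approximately a 12.7% chance that X exceeds 100.43.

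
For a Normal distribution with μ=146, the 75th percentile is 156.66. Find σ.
σ = 15.8045

For X ~ Normal(μ, σ), the p-th percentile satisfies x = μ + z_p × σ,
where z_p = Φ⁻¹(p) is the standard normal quantile.

Step 1: z_{0.75} = Φ⁻¹(0.75) = 0.6745

Step 2: Solve for σ:
156.66 = 146 + 0.6745 × σ
σ = (156.66 - 146) / 0.6745
σ = 10.66 / 0.6745
σ = 15.8045

Verification: μ + z × σ = 146 + 0.6745 × 15.8045 = 156.66 ✓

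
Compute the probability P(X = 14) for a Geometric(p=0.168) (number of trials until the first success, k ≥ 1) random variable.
0.015378

We have X ~ Geometric(p=0.168) (number of trials until the first success, k ≥ 1).

For a Geometric distribution, the PMF gives us the probability of each outcome.

Using the PMF formula:
P(X = 14) = 0.015378

Rounded to 4 decimal places: 0.0154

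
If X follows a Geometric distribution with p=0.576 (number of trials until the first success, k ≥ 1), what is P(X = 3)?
0.103551

We have X ~ Geometric(p=0.576) (number of trials until the first success, k ≥ 1).

For a Geometric distribution, the PMF gives us the probability of each outcome.

Using the PMF formula:
P(X = 3) = 0.103551

Rounded to 4 decimal places: 0.1036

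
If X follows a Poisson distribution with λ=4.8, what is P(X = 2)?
0.094807

We have X ~ Poisson(λ=4.8).

For a Poisson distribution, the PMF gives us the probability of each outcome.

Using the PMF formula:
P(X = 2) = 0.094807

Rounded to 4 decimal places: 0.0948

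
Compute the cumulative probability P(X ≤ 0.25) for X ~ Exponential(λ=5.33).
0.736183

We have X ~ Exponential(λ=5.33).

The CDF gives us P(X ≤ k).

Using the CDF:
P(X ≤ 0.25) = 0.736183

This means there's approximately a 73.6% chance that X is at most 0.25.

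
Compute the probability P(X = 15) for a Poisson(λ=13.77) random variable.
0.097112

We have X ~ Poisson(λ=13.77).

For a Poisson distribution, the PMF gives us the probability of each outcome.

Using the PMF formula:
P(X = 15) = 0.097112

Rounded to 4 decimal places: 0.0971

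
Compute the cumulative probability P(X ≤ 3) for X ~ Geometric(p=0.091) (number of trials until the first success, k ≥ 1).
0.248911

We have X ~ Geometric(p=0.091) (number of trials until the first success, k ≥ 1).

The CDF gives us P(X ≤ k).

Using the CDF:
P(X ≤ 3) = 0.248911

This means there's approximately a 24.9% chance that X is at most 3.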